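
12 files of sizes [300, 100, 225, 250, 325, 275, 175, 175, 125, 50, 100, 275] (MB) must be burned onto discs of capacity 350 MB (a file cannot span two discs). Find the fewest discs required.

Total = 325 + 300 + 275 + 275 + 250 + 225 + 175 + 175 + 125 + 100 + 100 + 50 = 2375 MB.
Lower bound: ⌈2375/350⌉ = 7 discs.
A packing using 8 discs:
  disc 1: 325 = 325
  disc 2: 300 + 50 = 350
  disc 3: 275 = 275
  disc 4: 275 = 275
  disc 5: 250 + 100 = 350
  disc 6: 225 + 125 = 350
  disc 7: 175 + 175 = 350
  disc 8: 100 = 100
No arrangement into 7 discs stays within capacity, so 8 is optimal.

8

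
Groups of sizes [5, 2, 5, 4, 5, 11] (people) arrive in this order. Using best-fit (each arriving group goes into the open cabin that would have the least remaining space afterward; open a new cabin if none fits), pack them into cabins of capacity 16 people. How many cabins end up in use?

  5 → cabin 1 (new)  [load 5/16]
  2 → cabin 1  [load 7/16]
  5 → cabin 1  [load 12/16]
  4 → cabin 1  [load 16/16]
  5 → cabin 2 (new)  [load 5/16]
  11 → cabin 2  [load 16/16]
2 cabins opened.

2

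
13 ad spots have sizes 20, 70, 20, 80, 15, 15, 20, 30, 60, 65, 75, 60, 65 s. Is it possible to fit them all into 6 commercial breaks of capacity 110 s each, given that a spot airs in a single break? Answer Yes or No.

Total = 595 s; ⌈595/110⌉ = 6.
7 ad spots each exceed half the capacity and cannot share a break, forcing at least 7 commercial breaks.
At least 7 commercial breaks are required, but only 6 are allowed.

No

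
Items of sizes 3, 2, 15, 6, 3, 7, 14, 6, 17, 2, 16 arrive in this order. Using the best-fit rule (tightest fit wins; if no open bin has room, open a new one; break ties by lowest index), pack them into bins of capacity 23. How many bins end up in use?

  3 → bin 1 (new)  [load 3/23]
  2 → bin 1  [load 5/23]
  15 → bin 1  [load 20/23]
  6 → bin 2 (new)  [load 6/23]
  3 → bin 1  [load 23/23]
  7 → bin 2  [load 13/23]
  14 → bin 3 (new)  [load 14/23]
  6 → bin 3  [load 20/23]
  17 → bin 4 (new)  [load 17/23]
  2 → bin 3  [load 22/23]
  16 → bin 5 (new)  [load 16/23]
5 bins opened.

5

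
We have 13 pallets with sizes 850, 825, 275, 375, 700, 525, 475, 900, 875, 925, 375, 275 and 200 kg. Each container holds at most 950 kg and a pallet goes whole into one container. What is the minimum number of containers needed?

9

Total = 925 + 900 + 875 + 850 + 825 + 700 + 525 + 475 + 375 + 375 + 275 + 275 + 200 = 7575 kg.
Lower bound: ⌈7575/950⌉ = 8 containers.
A packing using 9 containers:
  container 1: 925 = 925
  container 2: 900 = 900
  container 3: 875 = 875
  container 4: 850 = 850
  container 5: 825 = 825
  container 6: 700 + 200 = 900
  container 7: 525 + 375 = 900
  container 8: 475 + 375 = 850
  container 9: 275 + 275 = 550
No arrangement into 8 containers stays within capacity, so 9 is optimal.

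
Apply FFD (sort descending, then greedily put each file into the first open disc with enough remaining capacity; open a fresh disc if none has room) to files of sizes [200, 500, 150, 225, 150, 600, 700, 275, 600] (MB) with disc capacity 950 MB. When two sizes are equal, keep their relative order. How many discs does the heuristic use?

4

Sorted descending: 700, 600, 600, 500, 275, 225, 200, 150, 150.
  700 → disc 1 (new)  [load 700/950]
  600 → disc 2 (new)  [load 600/950]
  600 → disc 3 (new)  [load 600/950]
  500 → disc 4 (new)  [load 500/950]
  275 → disc 2  [load 875/950]
  225 → disc 1  [load 925/950]
  200 → disc 3  [load 800/950]
  150 → disc 3  [load 950/950]
  150 → disc 4  [load 650/950]
4 discs opened.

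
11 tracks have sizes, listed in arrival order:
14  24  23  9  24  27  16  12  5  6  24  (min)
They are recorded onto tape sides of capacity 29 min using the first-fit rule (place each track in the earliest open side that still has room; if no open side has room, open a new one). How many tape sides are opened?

7

  14 → side 1 (new)  [load 14/29]
  24 → side 2 (new)  [load 24/29]
  23 → side 3 (new)  [load 23/29]
  9 → side 1  [load 23/29]
  24 → side 4 (new)  [load 24/29]
  27 → side 5 (new)  [load 27/29]
  16 → side 6 (new)  [load 16/29]
  12 → side 6  [load 28/29]
  5 → side 1  [load 28/29]
  6 → side 3  [load 29/29]
  24 → side 7 (new)  [load 24/29]
7 tape sides opened.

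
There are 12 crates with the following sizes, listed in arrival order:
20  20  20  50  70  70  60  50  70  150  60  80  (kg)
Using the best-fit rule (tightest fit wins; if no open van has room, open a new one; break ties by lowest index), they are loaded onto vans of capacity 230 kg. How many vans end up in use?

  20 → van 1 (new)  [load 20/230]
  20 → van 1  [load 40/230]
  20 → van 1  [load 60/230]
  50 → van 1  [load 110/230]
  70 → van 1  [load 180/230]
  70 → van 2 (new)  [load 70/230]
  60 → van 2  [load 130/230]
  50 → van 1  [load 230/230]
  70 → van 2  [load 200/230]
  150 → van 3 (new)  [load 150/230]
  60 → van 3  [load 210/230]
  80 → van 4 (new)  [load 80/230]
4 vans opened.

4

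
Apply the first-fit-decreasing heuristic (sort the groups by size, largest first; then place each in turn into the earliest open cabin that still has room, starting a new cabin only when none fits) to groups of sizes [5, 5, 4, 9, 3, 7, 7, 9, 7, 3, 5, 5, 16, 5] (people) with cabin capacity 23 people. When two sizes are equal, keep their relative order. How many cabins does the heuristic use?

4

Sorted descending: 16, 9, 9, 7, 7, 7, 5, 5, 5, 5, 5, 4, 3, 3.
  16 → cabin 1 (new)  [load 16/23]
  9 → cabin 2 (new)  [load 9/23]
  9 → cabin 2  [load 18/23]
  7 → cabin 1  [load 23/23]
  7 → cabin 3 (new)  [load 7/23]
  7 → cabin 3  [load 14/23]
  5 → cabin 2  [load 23/23]
  5 → cabin 3  [load 19/23]
  5 → cabin 4 (new)  [load 5/23]
  5 → cabin 4  [load 10/23]
  5 → cabin 4  [load 15/23]
  4 → cabin 3  [load 23/23]
  3 → cabin 4  [load 18/23]
  3 → cabin 4  [load 21/23]
4 cabins opened.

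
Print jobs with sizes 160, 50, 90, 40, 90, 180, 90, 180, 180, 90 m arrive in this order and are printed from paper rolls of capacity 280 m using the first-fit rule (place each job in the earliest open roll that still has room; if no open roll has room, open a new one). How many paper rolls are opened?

5

  160 → roll 1 (new)  [load 160/280]
  50 → roll 1  [load 210/280]
  90 → roll 2 (new)  [load 90/280]
  40 → roll 1  [load 250/280]
  90 → roll 2  [load 180/280]
  180 → roll 3 (new)  [load 180/280]
  90 → roll 2  [load 270/280]
  180 → roll 4 (new)  [load 180/280]
  180 → roll 5 (new)  [load 180/280]
  90 → roll 3  [load 270/280]
5 paper rolls opened.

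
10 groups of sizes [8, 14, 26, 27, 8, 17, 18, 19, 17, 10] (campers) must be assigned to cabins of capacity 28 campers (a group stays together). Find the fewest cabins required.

7

Total = 27 + 26 + 19 + 18 + 17 + 17 + 14 + 10 + 8 + 8 = 164 campers.
Lower bound: ⌈164/28⌉ = 6 cabins.
A packing using 7 cabins:
  cabin 1: 27 = 27
  cabin 2: 26 = 26
  cabin 3: 19 + 8 = 27
  cabin 4: 18 + 10 = 28
  cabin 5: 17 + 8 = 25
  cabin 6: 17 = 17
  cabin 7: 14 = 14
No arrangement into 6 cabins stays within capacity, so 7 is optimal.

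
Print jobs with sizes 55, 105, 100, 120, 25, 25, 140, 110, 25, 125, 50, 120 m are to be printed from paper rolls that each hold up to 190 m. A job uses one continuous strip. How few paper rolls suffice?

7

Total = 140 + 125 + 120 + 120 + 110 + 105 + 100 + 55 + 50 + 25 + 25 + 25 = 1000 m.
Lower bound: ⌈1000/190⌉ = 6 paper rolls.
Also, 7 print jobs each exceed 95 m, and no two of those can share a roll, so at least 7 paper rolls are needed.
A packing using 7 paper rolls:
  roll 1: 140 + 50 = 190
  roll 2: 125 + 55 = 180
  roll 3: 120 + 25 + 25 = 170
  roll 4: 120 + 25 = 145
  roll 5: 110 = 110
  roll 6: 105 = 105
  roll 7: 100 = 100
This matches the lower bound, so 7 is optimal.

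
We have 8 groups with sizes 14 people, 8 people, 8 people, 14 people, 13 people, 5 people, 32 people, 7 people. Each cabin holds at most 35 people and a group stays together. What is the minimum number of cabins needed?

3

Total = 32 + 14 + 14 + 13 + 8 + 8 + 7 + 5 = 101 people.
Lower bound: ⌈101/35⌉ = 3 cabins.
A packing using 3 cabins:
  cabin 1: 32 = 32
  cabin 2: 14 + 14 + 7 = 35
  cabin 3: 13 + 8 + 8 + 5 = 34
This matches the lower bound, so 3 is optimal.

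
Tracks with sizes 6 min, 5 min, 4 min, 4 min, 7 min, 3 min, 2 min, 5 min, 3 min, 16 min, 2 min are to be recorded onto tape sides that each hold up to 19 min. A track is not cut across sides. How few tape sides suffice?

Total = 16 + 7 + 6 + 5 + 5 + 4 + 4 + 3 + 3 + 2 + 2 = 57 min.
Lower bound: ⌈57/19⌉ = 3 tape sides.
A packing using 3 tape sides:
  side 1: 16 + 3 = 19
  side 2: 7 + 6 + 4 + 2 = 19
  side 3: 5 + 5 + 4 + 3 + 2 = 19
This matches the lower bound, so 3 is optimal.

3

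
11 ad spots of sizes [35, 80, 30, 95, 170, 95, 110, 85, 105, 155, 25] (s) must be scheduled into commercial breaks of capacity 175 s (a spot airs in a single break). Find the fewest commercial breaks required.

7

Total = 170 + 155 + 110 + 105 + 95 + 95 + 85 + 80 + 35 + 30 + 25 = 985 s.
Lower bound: ⌈985/175⌉ = 6 commercial breaks.
A packing using 7 commercial breaks:
  break 1: 170 = 170
  break 2: 155 = 155
  break 3: 110 + 35 + 30 = 175
  break 4: 105 + 25 = 130
  break 5: 95 + 80 = 175
  break 6: 95 = 95
  break 7: 85 = 85
No arrangement into 6 commercial breaks stays within capacity, so 7 is optimal.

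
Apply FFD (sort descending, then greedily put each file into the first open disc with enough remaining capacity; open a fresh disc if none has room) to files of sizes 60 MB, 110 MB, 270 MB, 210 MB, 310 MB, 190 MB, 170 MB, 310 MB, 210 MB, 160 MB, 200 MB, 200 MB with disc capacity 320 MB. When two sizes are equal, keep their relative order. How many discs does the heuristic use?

10

Sorted descending: 310, 310, 270, 210, 210, 200, 200, 190, 170, 160, 110, 60.
  310 → disc 1 (new)  [load 310/320]
  310 → disc 2 (new)  [load 310/320]
  270 → disc 3 (new)  [load 270/320]
  210 → disc 4 (new)  [load 210/320]
  210 → disc 5 (new)  [load 210/320]
  200 → disc 6 (new)  [load 200/320]
  200 → disc 7 (new)  [load 200/320]
  190 → disc 8 (new)  [load 190/320]
  170 → disc 9 (new)  [load 170/320]
  160 → disc 10 (new)  [load 160/320]
  110 → disc 4  [load 320/320]
  60 → disc 5  [load 270/320]
10 discs opened.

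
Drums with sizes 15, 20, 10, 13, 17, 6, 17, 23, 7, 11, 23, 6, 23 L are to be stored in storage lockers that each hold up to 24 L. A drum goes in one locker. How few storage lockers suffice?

Total = 23 + 23 + 23 + 20 + 17 + 17 + 15 + 13 + 11 + 10 + 7 + 6 + 6 = 191 L.
Lower bound: ⌈191/24⌉ = 8 storage lockers.
A packing using 9 storage lockers:
  locker 1: 23 = 23
  locker 2: 23 = 23
  locker 3: 23 = 23
  locker 4: 20 = 20
  locker 5: 17 + 7 = 24
  locker 6: 17 + 6 = 23
  locker 7: 15 + 6 = 21
  locker 8: 13 + 11 = 24
  locker 9: 10 = 10
No arrangement into 8 storage lockers stays within capacity, so 9 is optimal.

9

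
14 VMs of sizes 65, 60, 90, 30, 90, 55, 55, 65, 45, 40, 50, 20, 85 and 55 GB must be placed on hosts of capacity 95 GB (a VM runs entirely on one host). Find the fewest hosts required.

10

Total = 90 + 90 + 85 + 65 + 65 + 60 + 55 + 55 + 55 + 50 + 45 + 40 + 30 + 20 = 805 GB.
Lower bound: ⌈805/95⌉ = 9 hosts.
Also, 10 VMs each exceed 95/2 GB, and no two of those can share a host, so at least 10 hosts are needed.
A packing using 10 hosts:
  host 1: 90 = 90
  host 2: 90 = 90
  host 3: 85 = 85
  host 4: 65 + 30 = 95
  host 5: 65 + 20 = 85
  host 6: 60 = 60
  host 7: 55 + 40 = 95
  host 8: 55 = 55
  host 9: 55 = 55
  host 10: 50 + 45 = 95
This matches the lower bound, so 10 is optimal.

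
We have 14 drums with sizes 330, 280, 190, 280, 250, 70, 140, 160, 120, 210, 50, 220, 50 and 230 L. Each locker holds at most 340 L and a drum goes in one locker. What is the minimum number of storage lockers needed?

Total = 330 + 280 + 280 + 250 + 230 + 220 + 210 + 190 + 160 + 140 + 120 + 70 + 50 + 50 = 2580 L.
Lower bound: ⌈2580/340⌉ = 8 storage lockers.
A packing using 9 storage lockers:
  locker 1: 330 = 330
  locker 2: 280 + 50 = 330
  locker 3: 280 + 50 = 330
  locker 4: 250 + 70 = 320
  locker 5: 230 = 230
  locker 6: 220 + 120 = 340
  locker 7: 210 = 210
  locker 8: 190 + 140 = 330
  locker 9: 160 = 160
No arrangement into 8 storage lockers stays within capacity, so 9 is optimal.

9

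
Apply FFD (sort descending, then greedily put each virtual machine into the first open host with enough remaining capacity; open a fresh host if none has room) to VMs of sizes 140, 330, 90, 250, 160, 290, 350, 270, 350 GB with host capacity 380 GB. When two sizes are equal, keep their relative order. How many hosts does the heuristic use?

Sorted descending: 350, 350, 330, 290, 270, 250, 160, 140, 90.
  350 → host 1 (new)  [load 350/380]
  350 → host 2 (new)  [load 350/380]
  330 → host 3 (new)  [load 330/380]
  290 → host 4 (new)  [load 290/380]
  270 → host 5 (new)  [load 270/380]
  250 → host 6 (new)  [load 250/380]
  160 → host 7 (new)  [load 160/380]
  140 → host 7  [load 300/380]
  90 → host 4  [load 380/380]
7 hosts opened.

7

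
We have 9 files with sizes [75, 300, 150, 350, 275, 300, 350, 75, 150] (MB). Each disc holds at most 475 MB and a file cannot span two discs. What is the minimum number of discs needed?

5

Total = 350 + 350 + 300 + 300 + 275 + 150 + 150 + 75 + 75 = 2025 MB.
Lower bound: ⌈2025/475⌉ = 5 discs.
A packing using 5 discs:
  disc 1: 350 + 75 = 425
  disc 2: 350 + 75 = 425
  disc 3: 300 + 150 = 450
  disc 4: 300 + 150 = 450
  disc 5: 275 = 275
This matches the lower bound, so 5 is optimal.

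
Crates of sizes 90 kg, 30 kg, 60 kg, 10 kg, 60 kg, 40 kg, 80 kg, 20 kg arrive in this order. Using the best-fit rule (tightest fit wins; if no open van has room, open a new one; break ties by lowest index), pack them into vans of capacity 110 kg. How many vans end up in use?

4

  90 → van 1 (new)  [load 90/110]
  30 → van 2 (new)  [load 30/110]
  60 → van 2  [load 90/110]
  10 → van 1  [load 100/110]
  60 → van 3 (new)  [load 60/110]
  40 → van 3  [load 100/110]
  80 → van 4 (new)  [load 80/110]
  20 → van 2  [load 110/110]
4 vans opened.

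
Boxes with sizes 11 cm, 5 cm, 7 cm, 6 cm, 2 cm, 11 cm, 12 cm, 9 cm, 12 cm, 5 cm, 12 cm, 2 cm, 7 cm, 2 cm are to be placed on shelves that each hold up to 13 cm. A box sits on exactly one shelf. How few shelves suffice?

Total = 12 + 12 + 12 + 11 + 11 + 9 + 7 + 7 + 6 + 5 + 5 + 2 + 2 + 2 = 103 cm.
Lower bound: ⌈103/13⌉ = 8 shelves.
A packing using 9 shelves:
  shelf 1: 12 = 12
  shelf 2: 12 = 12
  shelf 3: 12 = 12
  shelf 4: 11 + 2 = 13
  shelf 5: 11 + 2 = 13
  shelf 6: 9 + 2 = 11
  shelf 7: 7 + 6 = 13
  shelf 8: 7 + 5 = 12
  shelf 9: 5 = 5
No arrangement into 8 shelves stays within capacity, so 9 is optimal.

9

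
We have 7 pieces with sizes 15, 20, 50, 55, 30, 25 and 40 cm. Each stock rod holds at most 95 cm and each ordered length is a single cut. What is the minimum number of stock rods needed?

3

Total = 55 + 50 + 40 + 30 + 25 + 20 + 15 = 235 cm.
Lower bound: ⌈235/95⌉ = 3 stock rods.
A packing using 3 stock rods:
  stock rod 1: 55 + 40 = 95
  stock rod 2: 50 + 30 + 15 = 95
  stock rod 3: 25 + 20 = 45
This matches the lower bound, so 3 is optimal.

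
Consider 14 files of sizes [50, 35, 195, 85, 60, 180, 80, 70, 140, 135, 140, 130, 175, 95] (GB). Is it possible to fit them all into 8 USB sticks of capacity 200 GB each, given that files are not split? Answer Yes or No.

Total = 1570 GB; ⌈1570/200⌉ = 8.
The bound of 8 does not rule out 8, but exhaustive search shows no assignment into 8 USB sticks of capacity 200 GB exists — the minimum is 9.

No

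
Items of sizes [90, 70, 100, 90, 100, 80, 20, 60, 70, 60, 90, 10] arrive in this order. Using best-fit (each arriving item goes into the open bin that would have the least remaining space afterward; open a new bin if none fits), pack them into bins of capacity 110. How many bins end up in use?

10

  90 → bin 1 (new)  [load 90/110]
  70 → bin 2 (new)  [load 70/110]
  100 → bin 3 (new)  [load 100/110]
  90 → bin 4 (new)  [load 90/110]
  100 → bin 5 (new)  [load 100/110]
  80 → bin 6 (new)  [load 80/110]
  20 → bin 1  [load 110/110]
  60 → bin 7 (new)  [load 60/110]
  70 → bin 8 (new)  [load 70/110]
  60 → bin 9 (new)  [load 60/110]
  90 → bin 10 (new)  [load 90/110]
  10 → bin 3  [load 110/110]
10 bins opened.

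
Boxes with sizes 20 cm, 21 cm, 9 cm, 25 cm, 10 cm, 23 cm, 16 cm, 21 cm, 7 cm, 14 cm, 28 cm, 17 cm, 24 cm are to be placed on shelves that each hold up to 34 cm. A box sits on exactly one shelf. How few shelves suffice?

Total = 28 + 25 + 24 + 23 + 21 + 21 + 20 + 17 + 16 + 14 + 10 + 9 + 7 = 235 cm.
Lower bound: ⌈235/34⌉ = 7 shelves.
A packing using 8 shelves:
  shelf 1: 28 = 28
  shelf 2: 25 + 9 = 34
  shelf 3: 24 + 10 = 34
  shelf 4: 23 + 7 = 30
  shelf 5: 21 = 21
  shelf 6: 21 = 21
  shelf 7: 20 + 14 = 34
  shelf 8: 17 + 16 = 33
No arrangement into 7 shelves stays within capacity, so 8 is optimal.

8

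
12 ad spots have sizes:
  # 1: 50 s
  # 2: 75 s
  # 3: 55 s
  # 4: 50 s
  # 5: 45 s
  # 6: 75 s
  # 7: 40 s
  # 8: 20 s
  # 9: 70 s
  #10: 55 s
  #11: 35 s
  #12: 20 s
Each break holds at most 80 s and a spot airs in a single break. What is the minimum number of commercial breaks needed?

9

Total = 75 + 75 + 70 + 55 + 55 + 50 + 50 + 45 + 40 + 35 + 20 + 20 = 590 s.
Lower bound: ⌈590/80⌉ = 8 commercial breaks.
A packing using 9 commercial breaks:
  break 1: 75 = 75
  break 2: 75 = 75
  break 3: 70 = 70
  break 4: 55 + 20 = 75
  break 5: 55 + 20 = 75
  break 6: 50 = 50
  break 7: 50 = 50
  break 8: 45 + 35 = 80
  break 9: 40 = 40
No arrangement into 8 commercial breaks stays within capacity, so 9 is optimal.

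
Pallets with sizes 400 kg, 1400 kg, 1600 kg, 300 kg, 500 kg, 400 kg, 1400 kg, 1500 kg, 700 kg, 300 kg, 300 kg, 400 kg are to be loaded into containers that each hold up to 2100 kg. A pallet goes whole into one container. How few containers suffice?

Total = 1600 + 1500 + 1400 + 1400 + 700 + 500 + 400 + 400 + 400 + 300 + 300 + 300 = 9200 kg.
Lower bound: ⌈9200/2100⌉ = 5 containers.
A packing using 5 containers:
  container 1: 1600 + 500 = 2100
  container 2: 1500 + 400 = 1900
  container 3: 1400 + 700 = 2100
  container 4: 1400 + 400 + 300 = 2100
  container 5: 400 + 300 + 300 = 1000
This matches the lower bound, so 5 is optimal.

5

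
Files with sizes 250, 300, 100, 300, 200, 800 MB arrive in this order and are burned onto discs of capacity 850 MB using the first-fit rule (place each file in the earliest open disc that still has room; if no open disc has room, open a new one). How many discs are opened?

3

  250 → disc 1 (new)  [load 250/850]
  300 → disc 1  [load 550/850]
  100 → disc 1  [load 650/850]
  300 → disc 2 (new)  [load 300/850]
  200 → disc 1  [load 850/850]
  800 → disc 3 (new)  [load 800/850]
3 discs opened.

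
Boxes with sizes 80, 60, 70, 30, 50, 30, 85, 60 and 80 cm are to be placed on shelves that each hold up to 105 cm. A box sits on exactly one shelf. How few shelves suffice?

Total = 85 + 80 + 80 + 70 + 60 + 60 + 50 + 30 + 30 = 545 cm.
Lower bound: ⌈545/105⌉ = 6 shelves.
A packing using 7 shelves:
  shelf 1: 85 = 85
  shelf 2: 80 = 80
  shelf 3: 80 = 80
  shelf 4: 70 + 30 = 100
  shelf 5: 60 + 30 = 90
  shelf 6: 60 = 60
  shelf 7: 50 = 50
No arrangement into 6 shelves stays within capacity, so 7 is optimal.

7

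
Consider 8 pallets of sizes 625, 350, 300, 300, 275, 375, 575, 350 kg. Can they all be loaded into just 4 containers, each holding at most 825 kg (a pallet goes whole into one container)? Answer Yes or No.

No

Total = 3150 kg; ⌈3150/825⌉ = 4.
The bound of 4 does not rule out 4, but exhaustive search shows no assignment into 4 containers of capacity 825 kg exists — the minimum is 5.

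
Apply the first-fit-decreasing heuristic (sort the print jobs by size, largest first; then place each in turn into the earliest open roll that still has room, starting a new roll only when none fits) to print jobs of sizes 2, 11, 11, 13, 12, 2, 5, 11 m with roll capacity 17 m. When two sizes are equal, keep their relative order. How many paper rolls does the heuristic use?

Sorted descending: 13, 12, 11, 11, 11, 5, 2, 2.
  13 → roll 1 (new)  [load 13/17]
  12 → roll 2 (new)  [load 12/17]
  11 → roll 3 (new)  [load 11/17]
  11 → roll 4 (new)  [load 11/17]
  11 → roll 5 (new)  [load 11/17]
  5 → roll 2  [load 17/17]
  2 → roll 1  [load 15/17]
  2 → roll 1  [load 17/17]
5 paper rolls opened.

5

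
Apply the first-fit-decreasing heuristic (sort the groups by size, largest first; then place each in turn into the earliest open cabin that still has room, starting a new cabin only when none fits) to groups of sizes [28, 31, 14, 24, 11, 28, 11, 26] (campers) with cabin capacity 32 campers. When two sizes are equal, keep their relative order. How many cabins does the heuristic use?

7

Sorted descending: 31, 28, 28, 26, 24, 14, 11, 11.
  31 → cabin 1 (new)  [load 31/32]
  28 → cabin 2 (new)  [load 28/32]
  28 → cabin 3 (new)  [load 28/32]
  26 → cabin 4 (new)  [load 26/32]
  24 → cabin 5 (new)  [load 24/32]
  14 → cabin 6 (new)  [load 14/32]
  11 → cabin 6  [load 25/32]
  11 → cabin 7 (new)  [load 11/32]
7 cabins opened.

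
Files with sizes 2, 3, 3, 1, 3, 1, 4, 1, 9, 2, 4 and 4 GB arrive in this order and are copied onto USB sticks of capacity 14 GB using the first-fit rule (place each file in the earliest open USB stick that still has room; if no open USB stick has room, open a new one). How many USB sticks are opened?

  2 → USB stick 1 (new)  [load 2/14]
  3 → USB stick 1  [load 5/14]
  3 → USB stick 1  [load 8/14]
  1 → USB stick 1  [load 9/14]
  3 → USB stick 1  [load 12/14]
  1 → USB stick 1  [load 13/14]
  4 → USB stick 2 (new)  [load 4/14]
  1 → USB stick 1  [load 14/14]
  9 → USB stick 2  [load 13/14]
  2 → USB stick 3 (new)  [load 2/14]
  4 → USB stick 3  [load 6/14]
  4 → USB stick 3  [load 10/14]
3 USB sticks opened.

3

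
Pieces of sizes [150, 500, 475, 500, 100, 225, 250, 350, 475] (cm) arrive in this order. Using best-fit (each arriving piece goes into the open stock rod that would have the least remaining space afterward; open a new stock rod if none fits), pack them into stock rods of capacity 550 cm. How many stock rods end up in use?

7

  150 → stock rod 1 (new)  [load 150/550]
  500 → stock rod 2 (new)  [load 500/550]
  475 → stock rod 3 (new)  [load 475/550]
  500 → stock rod 4 (new)  [load 500/550]
  100 → stock rod 1  [load 250/550]
  225 → stock rod 1  [load 475/550]
  250 → stock rod 5 (new)  [load 250/550]
  350 → stock rod 6 (new)  [load 350/550]
  475 → stock rod 7 (new)  [load 475/550]
7 stock rods opened.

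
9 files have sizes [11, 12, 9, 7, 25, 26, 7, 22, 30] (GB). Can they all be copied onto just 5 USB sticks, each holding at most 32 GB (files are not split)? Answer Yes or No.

A valid assignment using 5 USB sticks:
  USB stick 1: 30 = 30
  USB stick 2: 26 = 26
  USB stick 3: 25 + 7 = 32
  USB stick 4: 22 + 9 = 31
  USB stick 5: 12 + 11 + 7 = 30
Every load is within 32 GB, so 5 USB sticks suffice.

Yes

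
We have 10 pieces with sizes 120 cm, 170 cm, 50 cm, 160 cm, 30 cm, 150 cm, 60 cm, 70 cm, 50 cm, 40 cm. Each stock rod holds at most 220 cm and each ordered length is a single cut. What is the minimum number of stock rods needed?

Total = 170 + 160 + 150 + 120 + 70 + 60 + 50 + 50 + 40 + 30 = 900 cm.
Lower bound: ⌈900/220⌉ = 5 stock rods.
A packing using 5 stock rods:
  stock rod 1: 170 + 50 = 220
  stock rod 2: 160 + 60 = 220
  stock rod 3: 150 + 70 = 220
  stock rod 4: 120 + 50 + 40 = 210
  stock rod 5: 30 = 30
This matches the lower bound, so 5 is optimal.

5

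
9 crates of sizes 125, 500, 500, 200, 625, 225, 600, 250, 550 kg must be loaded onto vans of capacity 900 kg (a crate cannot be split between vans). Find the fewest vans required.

5

Total = 625 + 600 + 550 + 500 + 500 + 250 + 225 + 200 + 125 = 3575 kg.
Lower bound: ⌈3575/900⌉ = 4 vans.
Also, 5 crates each exceed 450 kg, and no two of those can share a van, so at least 5 vans are needed.
A packing using 5 vans:
  van 1: 625 + 250 = 875
  van 2: 600 + 225 = 825
  van 3: 550 + 200 + 125 = 875
  van 4: 500 = 500
  van 5: 500 = 500
This matches the lower bound, so 5 is optimal.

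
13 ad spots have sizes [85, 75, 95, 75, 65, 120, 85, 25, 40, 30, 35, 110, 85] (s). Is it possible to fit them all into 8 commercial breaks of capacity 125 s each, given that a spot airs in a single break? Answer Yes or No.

Total = 925 s; ⌈925/125⌉ = 8.
9 ad spots each exceed half the capacity and cannot share a break, forcing at least 9 commercial breaks.
At least 9 commercial breaks are required, but only 8 are allowed.

No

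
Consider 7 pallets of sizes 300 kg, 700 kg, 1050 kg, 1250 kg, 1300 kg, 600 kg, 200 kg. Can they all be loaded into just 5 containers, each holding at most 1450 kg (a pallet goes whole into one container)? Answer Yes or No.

A valid assignment using 4 containers:
  container 1: 1300 = 1300
  container 2: 1250 + 200 = 1450
  container 3: 1050 + 300 = 1350
  container 4: 700 + 600 = 1300
That uses only 4 ≤ 5, so 5 containers are enough.

Yes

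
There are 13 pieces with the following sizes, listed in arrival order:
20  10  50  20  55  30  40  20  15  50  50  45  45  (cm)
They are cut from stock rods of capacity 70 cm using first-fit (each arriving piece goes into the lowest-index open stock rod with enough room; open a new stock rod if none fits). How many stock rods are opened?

8

  20 → stock rod 1 (new)  [load 20/70]
  10 → stock rod 1  [load 30/70]
  50 → stock rod 2 (new)  [load 50/70]
  20 → stock rod 1  [load 50/70]
  55 → stock rod 3 (new)  [load 55/70]
  30 → stock rod 4 (new)  [load 30/70]
  40 → stock rod 4  [load 70/70]
  20 → stock rod 1  [load 70/70]
  15 → stock rod 2  [load 65/70]
  50 → stock rod 5 (new)  [load 50/70]
  50 → stock rod 6 (new)  [load 50/70]
  45 → stock rod 7 (new)  [load 45/70]
  45 → stock rod 8 (new)  [load 45/70]
8 stock rods opened.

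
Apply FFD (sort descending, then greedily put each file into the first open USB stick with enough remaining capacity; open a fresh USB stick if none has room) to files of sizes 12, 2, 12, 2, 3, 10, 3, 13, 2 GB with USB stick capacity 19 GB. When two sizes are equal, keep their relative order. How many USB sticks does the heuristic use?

Sorted descending: 13, 12, 12, 10, 3, 3, 2, 2, 2.
  13 → USB stick 1 (new)  [load 13/19]
  12 → USB stick 2 (new)  [load 12/19]
  12 → USB stick 3 (new)  [load 12/19]
  10 → USB stick 4 (new)  [load 10/19]
  3 → USB stick 1  [load 16/19]
  3 → USB stick 1  [load 19/19]
  2 → USB stick 2  [load 14/19]
  2 → USB stick 2  [load 16/19]
  2 → USB stick 2  [load 18/19]
4 USB sticks opened.

4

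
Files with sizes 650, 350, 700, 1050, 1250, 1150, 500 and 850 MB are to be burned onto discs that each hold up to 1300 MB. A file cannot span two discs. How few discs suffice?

6

Total = 1250 + 1150 + 1050 + 850 + 700 + 650 + 500 + 350 = 6500 MB.
Lower bound: ⌈6500/1300⌉ = 5 discs.
A packing using 6 discs:
  disc 1: 1250 = 1250
  disc 2: 1150 = 1150
  disc 3: 1050 = 1050
  disc 4: 850 + 350 = 1200
  disc 5: 700 + 500 = 1200
  disc 6: 650 = 650
No arrangement into 5 discs stays within capacity, so 6 is optimal.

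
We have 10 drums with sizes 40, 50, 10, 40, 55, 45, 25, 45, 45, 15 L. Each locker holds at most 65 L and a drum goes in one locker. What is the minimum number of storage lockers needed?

Total = 55 + 50 + 45 + 45 + 45 + 40 + 40 + 25 + 15 + 10 = 370 L.
Lower bound: ⌈370/65⌉ = 6 storage lockers.
Also, 7 drums each exceed 65/2 L, and no two of those can share a locker, so at least 7 storage lockers are needed.
A packing using 7 storage lockers:
  locker 1: 55 + 10 = 65
  locker 2: 50 + 15 = 65
  locker 3: 45 = 45
  locker 4: 45 = 45
  locker 5: 45 = 45
  locker 6: 40 + 25 = 65
  locker 7: 40 = 40
This matches the lower bound, so 7 is optimal.

7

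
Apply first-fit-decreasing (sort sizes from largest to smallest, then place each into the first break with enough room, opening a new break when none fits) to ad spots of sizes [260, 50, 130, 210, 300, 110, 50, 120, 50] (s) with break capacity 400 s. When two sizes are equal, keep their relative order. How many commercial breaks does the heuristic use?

Sorted descending: 300, 260, 210, 130, 120, 110, 50, 50, 50.
  300 → break 1 (new)  [load 300/400]
  260 → break 2 (new)  [load 260/400]
  210 → break 3 (new)  [load 210/400]
  130 → break 2  [load 390/400]
  120 → break 3  [load 330/400]
  110 → break 4 (new)  [load 110/400]
  50 → break 1  [load 350/400]
  50 → break 1  [load 400/400]
  50 → break 3  [load 380/400]
4 commercial breaks opened.

4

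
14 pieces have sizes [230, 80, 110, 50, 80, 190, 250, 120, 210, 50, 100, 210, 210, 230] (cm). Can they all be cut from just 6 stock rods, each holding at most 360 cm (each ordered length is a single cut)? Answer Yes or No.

No

Total = 2120 cm; ⌈2120/360⌉ = 6.
7 pieces each exceed half the capacity and cannot share a stock rod, forcing at least 7 stock rods.
At least 7 stock rods are required, but only 6 are allowed.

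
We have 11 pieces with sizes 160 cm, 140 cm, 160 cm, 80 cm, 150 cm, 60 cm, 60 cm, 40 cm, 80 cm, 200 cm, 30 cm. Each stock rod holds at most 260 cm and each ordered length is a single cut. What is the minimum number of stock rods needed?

5

Total = 200 + 160 + 160 + 150 + 140 + 80 + 80 + 60 + 60 + 40 + 30 = 1160 cm.
Lower bound: ⌈1160/260⌉ = 5 stock rods.
A packing using 5 stock rods:
  stock rod 1: 200 + 60 = 260
  stock rod 2: 160 + 80 = 240
  stock rod 3: 160 + 80 = 240
  stock rod 4: 150 + 60 + 40 = 250
  stock rod 5: 140 + 30 = 170
This matches the lower bound, so 5 is optimal.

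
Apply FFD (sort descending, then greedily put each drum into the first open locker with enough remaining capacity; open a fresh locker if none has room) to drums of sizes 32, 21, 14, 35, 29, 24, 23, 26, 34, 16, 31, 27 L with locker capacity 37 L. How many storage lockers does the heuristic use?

Sorted descending: 35, 34, 32, 31, 29, 27, 26, 24, 23, 21, 16, 14.
  35 → locker 1 (new)  [load 35/37]
  34 → locker 2 (new)  [load 34/37]
  32 → locker 3 (new)  [load 32/37]
  31 → locker 4 (new)  [load 31/37]
  29 → locker 5 (new)  [load 29/37]
  27 → locker 6 (new)  [load 27/37]
  26 → locker 7 (new)  [load 26/37]
  24 → locker 8 (new)  [load 24/37]
  23 → locker 9 (new)  [load 23/37]
  21 → locker 10 (new)  [load 21/37]
  16 → locker 10  [load 37/37]
  14 → locker 9  [load 37/37]
10 storage lockers opened.

10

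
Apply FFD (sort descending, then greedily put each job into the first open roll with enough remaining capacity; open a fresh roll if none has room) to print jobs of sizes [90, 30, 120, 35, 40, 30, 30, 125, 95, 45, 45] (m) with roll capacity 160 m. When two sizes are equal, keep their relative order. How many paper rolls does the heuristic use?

Sorted descending: 125, 120, 95, 90, 45, 45, 40, 35, 30, 30, 30.
  125 → roll 1 (new)  [load 125/160]
  120 → roll 2 (new)  [load 120/160]
  95 → roll 3 (new)  [load 95/160]
  90 → roll 4 (new)  [load 90/160]
  45 → roll 3  [load 140/160]
  45 → roll 4  [load 135/160]
  40 → roll 2  [load 160/160]
  35 → roll 1  [load 160/160]
  30 → roll 5 (new)  [load 30/160]
  30 → roll 5  [load 60/160]
  30 → roll 5  [load 90/160]
5 paper rolls opened.

5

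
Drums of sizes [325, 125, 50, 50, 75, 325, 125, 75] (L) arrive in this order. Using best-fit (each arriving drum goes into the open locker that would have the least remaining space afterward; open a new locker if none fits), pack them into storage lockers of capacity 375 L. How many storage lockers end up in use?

4

  325 → locker 1 (new)  [load 325/375]
  125 → locker 2 (new)  [load 125/375]
  50 → locker 1  [load 375/375]
  50 → locker 2  [load 175/375]
  75 → locker 2  [load 250/375]
  325 → locker 3 (new)  [load 325/375]
  125 → locker 2  [load 375/375]
  75 → locker 4 (new)  [load 75/375]
4 storage lockers opened.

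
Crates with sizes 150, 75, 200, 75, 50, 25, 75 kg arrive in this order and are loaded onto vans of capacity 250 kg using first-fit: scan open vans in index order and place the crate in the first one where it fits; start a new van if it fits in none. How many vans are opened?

3

  150 → van 1 (new)  [load 150/250]
  75 → van 1  [load 225/250]
  200 → van 2 (new)  [load 200/250]
  75 → van 3 (new)  [load 75/250]
  50 → van 2  [load 250/250]
  25 → van 1  [load 250/250]
  75 → van 3  [load 150/250]
3 vans opened.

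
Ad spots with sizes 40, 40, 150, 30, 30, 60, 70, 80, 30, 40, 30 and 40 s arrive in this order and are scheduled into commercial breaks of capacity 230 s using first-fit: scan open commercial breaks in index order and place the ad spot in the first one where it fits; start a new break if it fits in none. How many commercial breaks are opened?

  40 → break 1 (new)  [load 40/230]
  40 → break 1  [load 80/230]
  150 → break 1  [load 230/230]
  30 → break 2 (new)  [load 30/230]
  30 → break 2  [load 60/230]
  60 → break 2  [load 120/230]
  70 → break 2  [load 190/230]
  80 → break 3 (new)  [load 80/230]
  30 → break 2  [load 220/230]
  40 → break 3  [load 120/230]
  30 → break 3  [load 150/230]
  40 → break 3  [load 190/230]
3 commercial breaks opened.

3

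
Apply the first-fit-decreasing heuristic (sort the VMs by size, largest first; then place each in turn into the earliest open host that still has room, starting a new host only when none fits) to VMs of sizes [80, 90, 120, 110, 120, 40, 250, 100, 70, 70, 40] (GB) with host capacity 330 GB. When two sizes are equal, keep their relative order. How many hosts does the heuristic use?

4

Sorted descending: 250, 120, 120, 110, 100, 90, 80, 70, 70, 40, 40.
  250 → host 1 (new)  [load 250/330]
  120 → host 2 (new)  [load 120/330]
  120 → host 2  [load 240/330]
  110 → host 3 (new)  [load 110/330]
  100 → host 3  [load 210/330]
  90 → host 2  [load 330/330]
  80 → host 1  [load 330/330]
  70 → host 3  [load 280/330]
  70 → host 4 (new)  [load 70/330]
  40 → host 3  [load 320/330]
  40 → host 4  [load 110/330]
4 hosts opened.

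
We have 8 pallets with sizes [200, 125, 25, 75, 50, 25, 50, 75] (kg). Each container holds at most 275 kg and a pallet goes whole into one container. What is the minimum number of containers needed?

3

Total = 200 + 125 + 75 + 75 + 50 + 50 + 25 + 25 = 625 kg.
Lower bound: ⌈625/275⌉ = 3 containers.
A packing using 3 containers:
  container 1: 200 + 75 = 275
  container 2: 125 + 75 + 50 + 25 = 275
  container 3: 50 + 25 = 75
This matches the lower bound, so 3 is optimal.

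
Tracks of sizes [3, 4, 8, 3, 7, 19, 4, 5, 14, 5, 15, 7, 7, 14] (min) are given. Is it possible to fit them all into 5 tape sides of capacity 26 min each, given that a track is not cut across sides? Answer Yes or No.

A valid assignment using 5 tape sides:
  side 1: 19 + 7 = 26
  side 2: 15 + 8 + 3 = 26
  side 3: 14 + 7 + 5 = 26
  side 4: 14 + 7 + 5 = 26
  side 5: 4 + 4 + 3 = 11
Every load is within 26 min, so 5 tape sides suffice.

Yes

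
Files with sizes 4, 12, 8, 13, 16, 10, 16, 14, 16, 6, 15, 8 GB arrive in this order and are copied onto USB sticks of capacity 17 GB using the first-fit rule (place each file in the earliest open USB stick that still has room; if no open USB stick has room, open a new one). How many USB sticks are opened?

10

  4 → USB stick 1 (new)  [load 4/17]
  12 → USB stick 1  [load 16/17]
  8 → USB stick 2 (new)  [load 8/17]
  13 → USB stick 3 (new)  [load 13/17]
  16 → USB stick 4 (new)  [load 16/17]
  10 → USB stick 5 (new)  [load 10/17]
  16 → USB stick 6 (new)  [load 16/17]
  14 → USB stick 7 (new)  [load 14/17]
  16 → USB stick 8 (new)  [load 16/17]
  6 → USB stick 2  [load 14/17]
  15 → USB stick 9 (new)  [load 15/17]
  8 → USB stick 10 (new)  [load 8/17]
10 USB sticks opened.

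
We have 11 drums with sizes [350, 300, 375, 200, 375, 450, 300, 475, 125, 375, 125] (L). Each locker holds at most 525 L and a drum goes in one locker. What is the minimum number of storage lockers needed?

Total = 475 + 450 + 375 + 375 + 375 + 350 + 300 + 300 + 200 + 125 + 125 = 3450 L.
Lower bound: ⌈3450/525⌉ = 7 storage lockers.
Also, 8 drums each exceed 525/2 L, and no two of those can share a locker, so at least 8 storage lockers are needed.
A packing using 8 storage lockers:
  locker 1: 475 = 475
  locker 2: 450 = 450
  locker 3: 375 + 125 = 500
  locker 4: 375 + 125 = 500
  locker 5: 375 = 375
  locker 6: 350 = 350
  locker 7: 300 + 200 = 500
  locker 8: 300 = 300
This matches the lower bound, so 8 is optimal.

8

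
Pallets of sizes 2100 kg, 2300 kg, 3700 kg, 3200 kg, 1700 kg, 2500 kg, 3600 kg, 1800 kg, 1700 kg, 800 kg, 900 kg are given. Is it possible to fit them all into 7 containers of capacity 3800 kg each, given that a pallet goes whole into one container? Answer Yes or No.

A valid assignment using 7 containers:
  container 1: 3700 = 3700
  container 2: 3600 = 3600
  container 3: 3200 = 3200
  container 4: 2500 + 900 = 3400
  container 5: 2300 + 800 = 3100
  container 6: 2100 + 1700 = 3800
  container 7: 1800 + 1700 = 3500
Every load is within 3800 kg, so 7 containers suffice.

Yes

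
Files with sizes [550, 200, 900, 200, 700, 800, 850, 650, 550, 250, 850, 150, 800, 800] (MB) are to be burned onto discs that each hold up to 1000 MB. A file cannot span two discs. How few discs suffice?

10

Total = 900 + 850 + 850 + 800 + 800 + 800 + 700 + 650 + 550 + 550 + 250 + 200 + 200 + 150 = 8250 MB.
Lower bound: ⌈8250/1000⌉ = 9 discs.
Also, 10 files each exceed 500 MB, and no two of those can share a disc, so at least 10 discs are needed.
A packing using 10 discs:
  disc 1: 900 = 900
  disc 2: 850 + 150 = 1000
  disc 3: 850 = 850
  disc 4: 800 + 200 = 1000
  disc 5: 800 + 200 = 1000
  disc 6: 800 = 800
  disc 7: 700 + 250 = 950
  disc 8: 650 = 650
  disc 9: 550 = 550
  disc 10: 550 = 550
This matches the lower bound, so 10 is optimal.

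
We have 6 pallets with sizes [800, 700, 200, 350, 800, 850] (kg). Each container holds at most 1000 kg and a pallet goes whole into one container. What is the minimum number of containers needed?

Total = 850 + 800 + 800 + 700 + 350 + 200 = 3700 kg.
Lower bound: ⌈3700/1000⌉ = 4 containers.
A packing using 5 containers:
  container 1: 850 = 850
  container 2: 800 + 200 = 1000
  container 3: 800 = 800
  container 4: 700 = 700
  container 5: 350 = 350
No arrangement into 4 containers stays within capacity, so 5 is optimal.

5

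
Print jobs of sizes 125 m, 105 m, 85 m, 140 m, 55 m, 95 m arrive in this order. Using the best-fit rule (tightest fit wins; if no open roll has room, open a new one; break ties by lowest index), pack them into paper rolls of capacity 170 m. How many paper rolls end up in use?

5

  125 → roll 1 (new)  [load 125/170]
  105 → roll 2 (new)  [load 105/170]
  85 → roll 3 (new)  [load 85/170]
  140 → roll 4 (new)  [load 140/170]
  55 → roll 2  [load 160/170]
  95 → roll 5 (new)  [load 95/170]
5 paper rolls opened.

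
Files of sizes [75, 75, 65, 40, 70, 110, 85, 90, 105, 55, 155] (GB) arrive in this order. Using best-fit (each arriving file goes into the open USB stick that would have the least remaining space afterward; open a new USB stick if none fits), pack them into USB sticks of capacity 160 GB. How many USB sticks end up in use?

  75 → USB stick 1 (new)  [load 75/160]
  75 → USB stick 1  [load 150/160]
  65 → USB stick 2 (new)  [load 65/160]
  40 → USB stick 2  [load 105/160]
  70 → USB stick 3 (new)  [load 70/160]
  110 → USB stick 4 (new)  [load 110/160]
  85 → USB stick 3  [load 155/160]
  90 → USB stick 5 (new)  [load 90/160]
  105 → USB stick 6 (new)  [load 105/160]
  55 → USB stick 2  [load 160/160]
  155 → USB stick 7 (new)  [load 155/160]
7 USB sticks opened.

7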